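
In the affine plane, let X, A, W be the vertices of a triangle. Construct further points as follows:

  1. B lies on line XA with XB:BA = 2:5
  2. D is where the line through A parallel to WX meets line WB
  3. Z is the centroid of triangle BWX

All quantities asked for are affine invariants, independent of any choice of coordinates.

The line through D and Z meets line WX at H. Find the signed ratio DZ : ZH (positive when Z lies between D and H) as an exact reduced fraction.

DZ:ZH = 19/2

Work in coordinates with X = (0, 0), A = (1, 0), W = (0, 1).
1. B lies on line XA with XB:BA = 2:5 ⇒ B = (2/7, 0)
2. D is where the line through A parallel to WX meets line WB ⇒ D = (1, -5/2)
3. Z is the centroid of triangle BWX ⇒ Z = (2/21, 1/3)
line DZ meets WX at H = (0, 12/19)
Z = D + t·(H−D) with t = 19/21, so DZ:ZH = 19/21:2/21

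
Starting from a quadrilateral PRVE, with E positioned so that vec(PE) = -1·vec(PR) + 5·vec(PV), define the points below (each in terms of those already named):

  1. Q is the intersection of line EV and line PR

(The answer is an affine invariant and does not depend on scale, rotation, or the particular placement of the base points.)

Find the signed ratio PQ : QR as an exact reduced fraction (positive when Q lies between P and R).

Choose coordinates P = (0, 0), R = (1, 0), V = (0, 1), E = (-1, 5).
1. Q is the intersection of line EV and line PR ⇒ Q = (1/4, 0)
Q = P + t·(R−P) with t = 1/4, so PQ:QR = t:(1−t) = 1/4:3/4

PQ:QR = 1/3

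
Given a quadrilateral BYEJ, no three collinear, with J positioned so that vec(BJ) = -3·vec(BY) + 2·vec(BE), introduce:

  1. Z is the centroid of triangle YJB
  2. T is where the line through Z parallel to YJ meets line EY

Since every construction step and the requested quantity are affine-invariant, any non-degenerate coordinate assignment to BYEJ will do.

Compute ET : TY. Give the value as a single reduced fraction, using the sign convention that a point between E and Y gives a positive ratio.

ET:TY = -4

Choose coordinates B = (0, 0), Y = (1, 0), E = (0, 1), J = (-3, 2).
1. Z is the centroid of triangle YJB ⇒ Z = (-2/3, 2/3)
2. T is where the line through Z parallel to YJ meets line EY ⇒ T = (4/3, -1/3)
T = E + t·(Y−E) with t = 4/3, so ET:TY = t:(1−t) = 4/3:-1/3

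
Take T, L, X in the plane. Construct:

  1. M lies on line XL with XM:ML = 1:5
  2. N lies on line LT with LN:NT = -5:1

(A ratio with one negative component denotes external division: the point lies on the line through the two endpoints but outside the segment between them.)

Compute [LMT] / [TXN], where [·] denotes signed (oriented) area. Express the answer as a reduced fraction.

[LMT]:[TXN] = 10/3

Choose coordinates T = (0, 0), L = (1, 0), X = (0, 1).
1. M lies on line XL with XM:ML = 1:5 ⇒ M = (1/6, 5/6)
2. N lies on line LT with LN:NT = -5:1 ⇒ N = (-1/4, 0)
2·[LMT] = 5/6, 2·[TXN] = 1/4
[LMT]:[TXN] = 5/6:1/4 = 10/3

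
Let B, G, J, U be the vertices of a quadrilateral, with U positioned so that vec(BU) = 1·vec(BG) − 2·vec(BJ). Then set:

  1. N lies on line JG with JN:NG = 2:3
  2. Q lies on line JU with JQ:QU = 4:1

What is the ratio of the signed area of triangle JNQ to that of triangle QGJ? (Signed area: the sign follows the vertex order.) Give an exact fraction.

[JNQ]:[QGJ] = -2/5

Choose coordinates B = (0, 0), G = (1, 0), J = (0, 1), U = (1, -2).
1. N lies on line JG with JN:NG = 2:3 ⇒ N = (2/5, 3/5)
2. Q lies on line JU with JQ:QU = 4:1 ⇒ Q = (4/5, -7/5)
2·[JNQ] = -16/25, 2·[QGJ] = 8/5
[JNQ]:[QGJ] = -16/25:8/5 = -2/5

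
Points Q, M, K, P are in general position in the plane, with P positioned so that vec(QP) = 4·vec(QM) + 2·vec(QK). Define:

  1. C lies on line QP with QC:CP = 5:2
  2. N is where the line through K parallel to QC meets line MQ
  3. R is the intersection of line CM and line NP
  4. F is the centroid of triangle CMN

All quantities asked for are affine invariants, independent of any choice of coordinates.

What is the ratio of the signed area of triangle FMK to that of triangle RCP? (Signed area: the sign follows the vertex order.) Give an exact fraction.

Set Q = (0, 0), M = (1, 0), K = (0, 1), P = (4, 2); any affine frame gives the same invariant.
1. C lies on line QP with QC:CP = 5:2 ⇒ C = (20/7, 10/7)
2. N is where the line through K parallel to QC meets line MQ ⇒ N = (-2, 0)
3. R is the intersection of line CM and line NP ⇒ R = (56/17, 30/17)
4. F is the centroid of triangle CMN ⇒ F = (13/21, 10/21)
2·[FMK] = -2/21, 2·[RCP] = 16/119
[FMK]:[RCP] = -2/21:16/119 = -17/24

[FMK]:[RCP] = -17/24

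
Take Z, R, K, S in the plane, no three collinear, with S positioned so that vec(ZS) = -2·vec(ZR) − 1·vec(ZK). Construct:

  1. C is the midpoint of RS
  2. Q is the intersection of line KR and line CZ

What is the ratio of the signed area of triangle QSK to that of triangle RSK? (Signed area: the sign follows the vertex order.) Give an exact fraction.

Set Z = (0, 0), R = (1, 0), K = (0, 1), S = (-2, -1); any affine frame gives the same invariant.
1. C is the midpoint of RS ⇒ C = (-1/2, -1/2)
2. Q is the intersection of line KR and line CZ ⇒ Q = (1/2, 1/2)
2·[QSK] = -2, 2·[RSK] = -4
[QSK]:[RSK] = -2:-4 = 1/2

[QSK]:[RSK] = 1/2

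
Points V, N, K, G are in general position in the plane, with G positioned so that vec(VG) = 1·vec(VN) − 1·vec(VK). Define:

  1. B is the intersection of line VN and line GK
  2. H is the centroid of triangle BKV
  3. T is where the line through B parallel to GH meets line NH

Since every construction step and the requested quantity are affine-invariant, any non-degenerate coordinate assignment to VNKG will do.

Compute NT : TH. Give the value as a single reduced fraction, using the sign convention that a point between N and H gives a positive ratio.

Work in coordinates with V = (0, 0), N = (1, 0), K = (0, 1), G = (1, -1).
1. B is the intersection of line VN and line GK ⇒ B = (1/2, 0)
2. H is the centroid of triangle BKV ⇒ H = (1/6, 1/3)
3. T is where the line through B parallel to GH meets line NH ⇒ T = (1/3, 4/15)
T = N + t·(H−N) with t = 4/5, so NT:TH = t:(1−t) = 4/5:1/5

NT:TH = 4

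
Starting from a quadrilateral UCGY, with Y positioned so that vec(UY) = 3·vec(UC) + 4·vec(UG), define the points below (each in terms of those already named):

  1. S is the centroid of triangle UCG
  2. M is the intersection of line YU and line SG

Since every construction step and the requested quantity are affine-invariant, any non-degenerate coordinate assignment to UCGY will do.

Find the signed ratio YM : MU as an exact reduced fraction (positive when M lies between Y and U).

YM:MU = 9

Work in coordinates with U = (0, 0), C = (1, 0), G = (0, 1), Y = (3, 4).
1. S is the centroid of triangle UCG ⇒ S = (1/3, 1/3)
2. M is the intersection of line YU and line SG ⇒ M = (3/10, 2/5)
M = Y + t·(U−Y) with t = 9/10, so YM:MU = t:(1−t) = 9/10:1/10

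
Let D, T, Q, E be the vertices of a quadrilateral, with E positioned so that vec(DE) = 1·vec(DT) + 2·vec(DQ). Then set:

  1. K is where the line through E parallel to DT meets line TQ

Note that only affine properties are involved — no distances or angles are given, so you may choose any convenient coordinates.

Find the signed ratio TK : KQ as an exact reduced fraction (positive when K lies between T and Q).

Set D = (0, 0), T = (1, 0), Q = (0, 1), E = (1, 2); any affine frame gives the same invariant.
1. K is where the line through E parallel to DT meets line TQ ⇒ K = (-1, 2)
K = T + t·(Q−T) with t = 2, so TK:KQ = t:(1−t) = 2:-1

TK:KQ = -2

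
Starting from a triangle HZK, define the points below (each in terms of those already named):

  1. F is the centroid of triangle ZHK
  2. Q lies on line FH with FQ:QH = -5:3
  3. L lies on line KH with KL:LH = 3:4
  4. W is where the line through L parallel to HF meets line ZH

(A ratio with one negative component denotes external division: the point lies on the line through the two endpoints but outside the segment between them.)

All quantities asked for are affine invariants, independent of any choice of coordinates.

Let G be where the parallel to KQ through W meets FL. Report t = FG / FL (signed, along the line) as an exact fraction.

Assign H = (0, 0), Z = (1, 0), K = (0, 1) — the answer is frame-independent, so this choice is without loss of generality.
1. F is the centroid of triangle ZHK ⇒ F = (1/3, 1/3)
2. Q lies on line FH with FQ:QH = -5:3 ⇒ Q = (-1/2, -1/2)
3. L lies on line KH with KL:LH = 3:4 ⇒ L = (0, 4/7)
4. W is where the line through L parallel to HF meets line ZH ⇒ W = (-4/7, 0)
through W parallel to KQ: direction (-1/2, -3/2); meets FL at G = (-4/13, 72/91)
G = F + t·(L−F) with t = 25/13

t = 25/13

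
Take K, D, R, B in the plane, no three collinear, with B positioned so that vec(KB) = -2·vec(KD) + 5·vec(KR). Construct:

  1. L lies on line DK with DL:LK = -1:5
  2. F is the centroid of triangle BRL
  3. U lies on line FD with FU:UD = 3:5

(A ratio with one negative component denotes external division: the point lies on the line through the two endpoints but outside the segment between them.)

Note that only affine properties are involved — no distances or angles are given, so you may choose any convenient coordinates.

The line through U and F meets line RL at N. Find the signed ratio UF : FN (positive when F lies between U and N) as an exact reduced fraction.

UF:FN = -15/32

Work in coordinates with K = (0, 0), D = (1, 0), R = (0, 1), B = (-2, 5).
1. L lies on line DK with DL:LK = -1:5 ⇒ L = (5/4, 0)
2. F is the centroid of triangle BRL ⇒ F = (-1/4, 2)
3. U lies on line FD with FU:UD = 3:5 ⇒ U = (7/32, 5/4)
line UF meets RL at N = (3/4, 2/5)
F = U + t·(N−U) with t = -15/17, so UF:FN = -15/17:32/17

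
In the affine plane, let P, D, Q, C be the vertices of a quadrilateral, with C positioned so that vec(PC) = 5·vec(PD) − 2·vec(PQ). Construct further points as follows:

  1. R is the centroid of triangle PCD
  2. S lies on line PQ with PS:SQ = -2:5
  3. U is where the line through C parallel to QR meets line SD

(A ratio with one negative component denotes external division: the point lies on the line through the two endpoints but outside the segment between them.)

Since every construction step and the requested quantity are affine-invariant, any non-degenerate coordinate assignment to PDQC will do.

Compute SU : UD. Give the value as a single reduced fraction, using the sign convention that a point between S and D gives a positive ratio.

Assign P = (0, 0), D = (1, 0), Q = (0, 1), C = (5, -2) — the answer is frame-independent, so this choice is without loss of generality.
1. R is the centroid of triangle PCD ⇒ R = (2, -2/3)
2. S lies on line PQ with PS:SQ = -2:5 ⇒ S = (0, -2/3)
3. U is where the line through C parallel to QR meets line SD ⇒ U = (17/9, 16/27)
U = S + t·(D−S) with t = 17/9, so SU:UD = t:(1−t) = 17/9:-8/9

SU:UD = -17/8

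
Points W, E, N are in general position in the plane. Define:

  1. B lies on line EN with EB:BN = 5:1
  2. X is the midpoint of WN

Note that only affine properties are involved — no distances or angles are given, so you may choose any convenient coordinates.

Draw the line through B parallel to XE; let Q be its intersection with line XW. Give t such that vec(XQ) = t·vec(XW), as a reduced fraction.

t = -5/6

Choose coordinates W = (0, 0), E = (1, 0), N = (0, 1).
1. B lies on line EN with EB:BN = 5:1 ⇒ B = (1/6, 5/6)
2. X is the midpoint of WN ⇒ X = (0, 1/2)
through B parallel to XE: direction (1, -1/2); meets XW at Q = (0, 11/12)
Q = X + t·(W−X) with t = -5/6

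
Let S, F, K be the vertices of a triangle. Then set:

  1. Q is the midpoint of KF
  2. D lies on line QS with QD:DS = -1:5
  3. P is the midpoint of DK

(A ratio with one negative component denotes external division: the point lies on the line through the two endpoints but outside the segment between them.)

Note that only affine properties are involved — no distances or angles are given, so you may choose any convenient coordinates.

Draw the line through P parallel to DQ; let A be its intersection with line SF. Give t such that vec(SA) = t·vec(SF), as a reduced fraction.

t = -1/2

Choose coordinates S = (0, 0), F = (1, 0), K = (0, 1).
1. Q is the midpoint of KF ⇒ Q = (1/2, 1/2)
2. D lies on line QS with QD:DS = -1:5 ⇒ D = (5/8, 5/8)
3. P is the midpoint of DK ⇒ P = (5/16, 13/16)
through P parallel to DQ: direction (-1/8, -1/8); meets SF at A = (-1/2, 0)
A = S + t·(F−S) with t = -1/2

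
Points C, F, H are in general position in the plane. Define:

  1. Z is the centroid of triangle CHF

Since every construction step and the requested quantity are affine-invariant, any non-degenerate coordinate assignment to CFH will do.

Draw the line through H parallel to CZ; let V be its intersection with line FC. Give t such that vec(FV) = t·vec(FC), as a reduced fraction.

Set C = (0, 0), F = (1, 0), H = (0, 1); any affine frame gives the same invariant.
1. Z is the centroid of triangle CHF ⇒ Z = (1/3, 1/3)
through H parallel to CZ: direction (1/3, 1/3); meets FC at V = (-1, 0)
V = F + t·(C−F) with t = 2

t = 2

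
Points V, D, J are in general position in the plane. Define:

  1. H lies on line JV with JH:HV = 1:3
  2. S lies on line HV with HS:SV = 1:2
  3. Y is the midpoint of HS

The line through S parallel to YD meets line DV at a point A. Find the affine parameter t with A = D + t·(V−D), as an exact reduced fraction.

Choose coordinates V = (0, 0), D = (1, 0), J = (0, 1).
1. H lies on line JV with JH:HV = 1:3 ⇒ H = (0, 3/4)
2. S lies on line HV with HS:SV = 1:2 ⇒ S = (0, 1/2)
3. Y is the midpoint of HS ⇒ Y = (0, 5/8)
through S parallel to YD: direction (1, -5/8); meets DV at A = (4/5, 0)
A = D + t·(V−D) with t = 1/5

t = 1/5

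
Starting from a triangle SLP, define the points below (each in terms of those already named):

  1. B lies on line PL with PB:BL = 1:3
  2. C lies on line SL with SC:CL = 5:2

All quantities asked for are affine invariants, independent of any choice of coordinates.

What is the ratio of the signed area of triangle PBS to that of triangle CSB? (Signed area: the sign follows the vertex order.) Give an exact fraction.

Set S = (0, 0), L = (1, 0), P = (0, 1); any affine frame gives the same invariant.
1. B lies on line PL with PB:BL = 1:3 ⇒ B = (1/4, 3/4)
2. C lies on line SL with SC:CL = 5:2 ⇒ C = (5/7, 0)
2·[PBS] = -1/4, 2·[CSB] = -15/28
[PBS]:[CSB] = -1/4:-15/28 = 7/15

[PBS]:[CSB] = 7/15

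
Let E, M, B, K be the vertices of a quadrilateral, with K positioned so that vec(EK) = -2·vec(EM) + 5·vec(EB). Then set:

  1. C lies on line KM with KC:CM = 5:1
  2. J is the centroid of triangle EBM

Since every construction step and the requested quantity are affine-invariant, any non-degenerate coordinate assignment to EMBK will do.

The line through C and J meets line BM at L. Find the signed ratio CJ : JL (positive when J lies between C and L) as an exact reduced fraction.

CJ:JL = -2

Work in coordinates with E = (0, 0), M = (1, 0), B = (0, 1), K = (-2, 5).
1. C lies on line KM with KC:CM = 5:1 ⇒ C = (1/2, 5/6)
2. J is the centroid of triangle EBM ⇒ J = (1/3, 1/3)
line CJ meets BM at L = (5/12, 7/12)
J = C + t·(L−C) with t = 2, so CJ:JL = 2:-1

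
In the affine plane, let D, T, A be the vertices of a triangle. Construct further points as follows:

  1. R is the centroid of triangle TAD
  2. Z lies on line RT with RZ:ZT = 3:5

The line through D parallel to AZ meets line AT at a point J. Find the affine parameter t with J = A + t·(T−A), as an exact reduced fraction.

t = -14/5

Set D = (0, 0), T = (1, 0), A = (0, 1); any affine frame gives the same invariant.
1. R is the centroid of triangle TAD ⇒ R = (1/3, 1/3)
2. Z lies on line RT with RZ:ZT = 3:5 ⇒ Z = (7/12, 5/24)
through D parallel to AZ: direction (7/12, -19/24); meets AT at J = (-14/5, 19/5)
J = A + t·(T−A) with t = -14/5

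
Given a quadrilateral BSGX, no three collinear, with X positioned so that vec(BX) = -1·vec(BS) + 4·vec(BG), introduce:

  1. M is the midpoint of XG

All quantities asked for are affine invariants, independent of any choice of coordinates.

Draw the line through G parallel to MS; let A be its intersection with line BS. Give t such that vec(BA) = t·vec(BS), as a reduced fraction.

Work in coordinates with B = (0, 0), S = (1, 0), G = (0, 1), X = (-1, 4).
1. M is the midpoint of XG ⇒ M = (-1/2, 5/2)
through G parallel to MS: direction (3/2, -5/2); meets BS at A = (3/5, 0)
A = B + t·(S−B) with t = 3/5

t = 3/5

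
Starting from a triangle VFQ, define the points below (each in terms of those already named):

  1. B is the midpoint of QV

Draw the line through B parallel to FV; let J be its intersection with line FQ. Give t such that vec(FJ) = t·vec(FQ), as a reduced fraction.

Choose coordinates V = (0, 0), F = (1, 0), Q = (0, 1).
1. B is the midpoint of QV ⇒ B = (0, 1/2)
through B parallel to FV: direction (-1, 0); meets FQ at J = (1/2, 1/2)
J = F + t·(Q−F) with t = 1/2

t = 1/2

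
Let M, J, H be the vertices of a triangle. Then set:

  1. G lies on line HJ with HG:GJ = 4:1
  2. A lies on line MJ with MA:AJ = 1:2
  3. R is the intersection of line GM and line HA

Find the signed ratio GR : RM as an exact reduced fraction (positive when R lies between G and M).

Work in coordinates with M = (0, 0), J = (1, 0), H = (0, 1).
1. G lies on line HJ with HG:GJ = 4:1 ⇒ G = (4/5, 1/5)
2. A lies on line MJ with MA:AJ = 1:2 ⇒ A = (1/3, 0)
3. R is the intersection of line GM and line HA ⇒ R = (4/13, 1/13)
R = G + t·(M−G) with t = 8/13, so GR:RM = t:(1−t) = 8/13:5/13

GR:RM = 8/5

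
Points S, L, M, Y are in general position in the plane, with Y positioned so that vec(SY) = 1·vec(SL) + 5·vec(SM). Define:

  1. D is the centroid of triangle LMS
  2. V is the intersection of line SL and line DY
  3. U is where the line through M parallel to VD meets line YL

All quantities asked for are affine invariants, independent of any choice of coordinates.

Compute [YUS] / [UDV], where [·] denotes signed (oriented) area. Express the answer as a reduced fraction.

Work in coordinates with S = (0, 0), L = (1, 0), M = (0, 1), Y = (1, 5).
1. D is the centroid of triangle LMS ⇒ D = (1/3, 1/3)
2. V is the intersection of line SL and line DY ⇒ V = (2/7, 0)
3. U is where the line through M parallel to VD meets line YL ⇒ U = (1, 8)
2·[YUS] = 3, 2·[UDV] = -1/7
[YUS]:[UDV] = 3:-1/7 = -21

[YUS]:[UDV] = -21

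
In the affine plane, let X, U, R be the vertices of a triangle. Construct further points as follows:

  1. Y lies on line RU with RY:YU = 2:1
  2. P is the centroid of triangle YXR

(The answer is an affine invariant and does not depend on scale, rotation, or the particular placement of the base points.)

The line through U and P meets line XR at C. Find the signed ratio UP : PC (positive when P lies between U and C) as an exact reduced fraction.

Choose coordinates X = (0, 0), U = (1, 0), R = (0, 1).
1. Y lies on line RU with RY:YU = 2:1 ⇒ Y = (2/3, 1/3)
2. P is the centroid of triangle YXR ⇒ P = (2/9, 4/9)
line UP meets XR at C = (0, 4/7)
P = U + t·(C−U) with t = 7/9, so UP:PC = 7/9:2/9

UP:PC = 7/2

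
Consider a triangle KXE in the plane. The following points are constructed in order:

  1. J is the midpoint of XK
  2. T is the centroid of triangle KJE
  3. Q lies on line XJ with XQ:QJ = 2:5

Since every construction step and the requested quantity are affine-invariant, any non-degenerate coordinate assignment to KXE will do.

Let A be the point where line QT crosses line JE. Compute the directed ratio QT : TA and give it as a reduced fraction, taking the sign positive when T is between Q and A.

QT:TA = -22/7

Choose coordinates K = (0, 0), X = (1, 0), E = (0, 1).
1. J is the midpoint of XK ⇒ J = (1/2, 0)
2. T is the centroid of triangle KJE ⇒ T = (1/6, 1/3)
3. Q lies on line XJ with XQ:QJ = 2:5 ⇒ Q = (6/7, 0)
line QT meets JE at A = (17/44, 5/22)
T = Q + t·(A−Q) with t = 22/15, so QT:TA = 22/15:-7/15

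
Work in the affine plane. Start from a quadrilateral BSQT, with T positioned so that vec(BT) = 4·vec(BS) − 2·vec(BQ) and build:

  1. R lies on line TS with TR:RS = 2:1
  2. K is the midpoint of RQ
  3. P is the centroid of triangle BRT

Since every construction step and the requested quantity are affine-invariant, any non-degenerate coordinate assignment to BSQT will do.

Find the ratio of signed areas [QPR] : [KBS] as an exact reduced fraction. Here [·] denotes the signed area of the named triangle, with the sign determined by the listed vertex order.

Set B = (0, 0), S = (1, 0), Q = (0, 1), T = (4, -2); any affine frame gives the same invariant.
1. R lies on line TS with TR:RS = 2:1 ⇒ R = (2, -2/3)
2. K is the midpoint of RQ ⇒ K = (1, 1/6)
3. P is the centroid of triangle BRT ⇒ P = (2, -8/9)
2·[QPR] = 4/9, 2·[KBS] = 1/6
[QPR]:[KBS] = 4/9:1/6 = 8/3

[QPR]:[KBS] = 8/3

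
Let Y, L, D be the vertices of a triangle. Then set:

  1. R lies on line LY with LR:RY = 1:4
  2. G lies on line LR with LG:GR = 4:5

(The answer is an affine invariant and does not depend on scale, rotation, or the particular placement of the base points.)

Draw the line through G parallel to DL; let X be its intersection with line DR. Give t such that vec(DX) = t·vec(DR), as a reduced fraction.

Choose coordinates Y = (0, 0), L = (1, 0), D = (0, 1).
1. R lies on line LY with LR:RY = 1:4 ⇒ R = (4/5, 0)
2. G lies on line LR with LG:GR = 4:5 ⇒ G = (41/45, 0)
through G parallel to DL: direction (1, -1); meets DR at X = (16/45, 5/9)
X = D + t·(R−D) with t = 4/9

t = 4/9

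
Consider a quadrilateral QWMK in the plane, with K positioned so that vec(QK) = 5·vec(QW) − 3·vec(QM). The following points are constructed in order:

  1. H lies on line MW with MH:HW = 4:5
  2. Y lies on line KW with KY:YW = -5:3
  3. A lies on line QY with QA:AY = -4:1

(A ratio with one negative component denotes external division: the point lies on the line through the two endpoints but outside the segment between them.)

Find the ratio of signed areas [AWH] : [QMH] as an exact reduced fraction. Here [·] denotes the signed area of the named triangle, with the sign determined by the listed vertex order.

[AWH]:[QMH] = -25/12

Set Q = (0, 0), W = (1, 0), M = (0, 1), K = (5, -3); any affine frame gives the same invariant.
1. H lies on line MW with MH:HW = 4:5 ⇒ H = (4/9, 5/9)
2. Y lies on line KW with KY:YW = -5:3 ⇒ Y = (-5, 9/2)
3. A lies on line QY with QA:AY = -4:1 ⇒ A = (-20/3, 6)
2·[AWH] = 25/27, 2·[QMH] = -4/9
[AWH]:[QMH] = 25/27:-4/9 = -25/12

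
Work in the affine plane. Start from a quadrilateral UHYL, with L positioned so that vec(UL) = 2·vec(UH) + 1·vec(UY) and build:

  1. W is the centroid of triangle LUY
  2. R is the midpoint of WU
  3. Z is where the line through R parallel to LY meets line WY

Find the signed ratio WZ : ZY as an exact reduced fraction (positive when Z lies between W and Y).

Set U = (0, 0), H = (1, 0), Y = (0, 1), L = (2, 1); any affine frame gives the same invariant.
1. W is the centroid of triangle LUY ⇒ W = (2/3, 2/3)
2. R is the midpoint of WU ⇒ R = (1/3, 1/3)
3. Z is where the line through R parallel to LY meets line WY ⇒ Z = (4/3, 1/3)
Z = W + t·(Y−W) with t = -1, so WZ:ZY = t:(1−t) = -1:2

WZ:ZY = -1/2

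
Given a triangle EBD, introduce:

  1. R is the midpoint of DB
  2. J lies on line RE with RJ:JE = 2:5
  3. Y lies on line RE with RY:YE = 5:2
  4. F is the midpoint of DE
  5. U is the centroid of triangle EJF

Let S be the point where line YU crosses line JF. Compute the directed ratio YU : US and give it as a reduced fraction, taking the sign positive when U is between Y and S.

YU:US = 4/5

Assign E = (0, 0), B = (1, 0), D = (0, 1) — the answer is frame-independent, so this choice is without loss of generality.
1. R is the midpoint of DB ⇒ R = (1/2, 1/2)
2. J lies on line RE with RJ:JE = 2:5 ⇒ J = (5/14, 5/14)
3. Y lies on line RE with RY:YE = 5:2 ⇒ Y = (1/7, 1/7)
4. F is the midpoint of DE ⇒ F = (0, 1/2)
5. U is the centroid of triangle EJF ⇒ U = (5/42, 2/7)
line YU meets JF at S = (5/56, 13/28)
U = Y + t·(S−Y) with t = 4/9, so YU:US = 4/9:5/9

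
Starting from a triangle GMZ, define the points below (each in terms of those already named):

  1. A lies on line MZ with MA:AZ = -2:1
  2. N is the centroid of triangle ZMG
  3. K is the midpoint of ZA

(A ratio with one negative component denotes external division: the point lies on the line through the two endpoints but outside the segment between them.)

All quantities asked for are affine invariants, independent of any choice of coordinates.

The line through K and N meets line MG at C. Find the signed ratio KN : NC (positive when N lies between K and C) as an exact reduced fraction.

Choose coordinates G = (0, 0), M = (1, 0), Z = (0, 1).
1. A lies on line MZ with MA:AZ = -2:1 ⇒ A = (-1, 2)
2. N is the centroid of triangle ZMG ⇒ N = (1/3, 1/3)
3. K is the midpoint of ZA ⇒ K = (-1/2, 3/2)
line KN meets MG at C = (4/7, 0)
N = K + t·(C−K) with t = 7/9, so KN:NC = 7/9:2/9

KN:NC = 7/2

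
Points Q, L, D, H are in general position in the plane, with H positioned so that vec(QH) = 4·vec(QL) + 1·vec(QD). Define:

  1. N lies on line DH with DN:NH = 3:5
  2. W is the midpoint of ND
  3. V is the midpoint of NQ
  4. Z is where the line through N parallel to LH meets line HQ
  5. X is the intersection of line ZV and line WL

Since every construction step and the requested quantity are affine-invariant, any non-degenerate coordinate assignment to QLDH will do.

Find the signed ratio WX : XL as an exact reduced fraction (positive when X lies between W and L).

Set Q = (0, 0), L = (1, 0), D = (0, 1), H = (4, 1); any affine frame gives the same invariant.
1. N lies on line DH with DN:NH = 3:5 ⇒ N = (3/2, 1)
2. W is the midpoint of ND ⇒ W = (3/4, 1)
3. V is the midpoint of NQ ⇒ V = (3/4, 1/2)
4. Z is where the line through N parallel to LH meets line HQ ⇒ Z = (-6, -3/2)
5. X is the intersection of line ZV and line WL ⇒ X = (201/232, 31/58)
X = W + t·(L−W) with t = 27/58, so WX:XL = t:(1−t) = 27/58:31/58

WX:XL = 27/31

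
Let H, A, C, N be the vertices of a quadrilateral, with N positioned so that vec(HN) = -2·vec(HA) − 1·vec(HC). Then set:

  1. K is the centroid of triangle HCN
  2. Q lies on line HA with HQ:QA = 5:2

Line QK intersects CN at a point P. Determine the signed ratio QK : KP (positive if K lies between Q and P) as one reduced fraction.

QK:KP = 29/7

Work in coordinates with H = (0, 0), A = (1, 0), C = (0, 1), N = (-2, -1).
1. K is the centroid of triangle HCN ⇒ K = (-2/3, 0)
2. Q lies on line HA with HQ:QA = 5:2 ⇒ Q = (5/7, 0)
line QK meets CN at P = (-1, 0)
K = Q + t·(P−Q) with t = 29/36, so QK:KP = 29/36:7/36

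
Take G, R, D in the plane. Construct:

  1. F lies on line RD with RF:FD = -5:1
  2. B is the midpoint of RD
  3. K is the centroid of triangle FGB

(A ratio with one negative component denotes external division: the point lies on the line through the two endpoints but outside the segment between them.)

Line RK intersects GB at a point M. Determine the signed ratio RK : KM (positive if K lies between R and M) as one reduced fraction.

RK:KM = -3

Work in coordinates with G = (0, 0), R = (1, 0), D = (0, 1).
1. F lies on line RD with RF:FD = -5:1 ⇒ F = (-1/4, 5/4)
2. B is the midpoint of RD ⇒ B = (1/2, 1/2)
3. K is the centroid of triangle FGB ⇒ K = (1/12, 7/12)
line RK meets GB at M = (7/18, 7/18)
K = R + t·(M−R) with t = 3/2, so RK:KM = 3/2:-1/2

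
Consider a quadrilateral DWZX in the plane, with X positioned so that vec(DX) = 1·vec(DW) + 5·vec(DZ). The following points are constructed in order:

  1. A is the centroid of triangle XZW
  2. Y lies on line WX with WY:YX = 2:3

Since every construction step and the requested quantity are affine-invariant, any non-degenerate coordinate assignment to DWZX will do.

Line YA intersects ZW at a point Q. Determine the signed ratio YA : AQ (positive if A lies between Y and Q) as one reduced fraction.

YA:AQ = 1/5

Work in coordinates with D = (0, 0), W = (1, 0), Z = (0, 1), X = (1, 5).
1. A is the centroid of triangle XZW ⇒ A = (2/3, 2)
2. Y lies on line WX with WY:YX = 2:3 ⇒ Y = (1, 2)
line YA meets ZW at Q = (-1, 2)
A = Y + t·(Q−Y) with t = 1/6, so YA:AQ = 1/6:5/6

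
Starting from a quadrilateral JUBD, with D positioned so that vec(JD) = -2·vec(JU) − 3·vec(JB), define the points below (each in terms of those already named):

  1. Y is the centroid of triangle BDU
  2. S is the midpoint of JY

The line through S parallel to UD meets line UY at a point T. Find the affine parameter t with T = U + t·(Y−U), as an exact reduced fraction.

t = 5/4

Assign J = (0, 0), U = (1, 0), B = (0, 1), D = (-2, -3) — the answer is frame-independent, so this choice is without loss of generality.
1. Y is the centroid of triangle BDU ⇒ Y = (-1/3, -2/3)
2. S is the midpoint of JY ⇒ S = (-1/6, -1/3)
through S parallel to UD: direction (-3, -3); meets UY at T = (-2/3, -5/6)
T = U + t·(Y−U) with t = 5/4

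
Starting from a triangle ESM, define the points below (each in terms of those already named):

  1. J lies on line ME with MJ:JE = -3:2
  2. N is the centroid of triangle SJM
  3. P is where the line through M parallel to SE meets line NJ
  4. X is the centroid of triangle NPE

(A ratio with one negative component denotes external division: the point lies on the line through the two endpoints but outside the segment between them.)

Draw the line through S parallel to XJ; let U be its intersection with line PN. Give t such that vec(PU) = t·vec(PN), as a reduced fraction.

Choose coordinates E = (0, 0), S = (1, 0), M = (0, 1).
1. J lies on line ME with MJ:JE = -3:2 ⇒ J = (0, -2)
2. N is the centroid of triangle SJM ⇒ N = (1/3, -1/3)
3. P is where the line through M parallel to SE meets line NJ ⇒ P = (3/5, 1)
4. X is the centroid of triangle NPE ⇒ X = (14/45, 2/9)
through S parallel to XJ: direction (-14/45, -20/9); meets PN at U = (12/5, 10)
U = P + t·(N−P) with t = -27/4

t = -27/4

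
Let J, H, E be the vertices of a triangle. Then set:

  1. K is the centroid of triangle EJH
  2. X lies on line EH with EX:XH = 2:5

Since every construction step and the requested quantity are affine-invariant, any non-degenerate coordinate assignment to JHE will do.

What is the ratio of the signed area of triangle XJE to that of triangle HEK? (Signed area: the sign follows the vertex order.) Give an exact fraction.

[XJE]:[HEK] = -6/7

Assign J = (0, 0), H = (1, 0), E = (0, 1) — the answer is frame-independent, so this choice is without loss of generality.
1. K is the centroid of triangle EJH ⇒ K = (1/3, 1/3)
2. X lies on line EH with EX:XH = 2:5 ⇒ X = (2/7, 5/7)
2·[XJE] = -2/7, 2·[HEK] = 1/3
[XJE]:[HEK] = -2/7:1/3 = -6/7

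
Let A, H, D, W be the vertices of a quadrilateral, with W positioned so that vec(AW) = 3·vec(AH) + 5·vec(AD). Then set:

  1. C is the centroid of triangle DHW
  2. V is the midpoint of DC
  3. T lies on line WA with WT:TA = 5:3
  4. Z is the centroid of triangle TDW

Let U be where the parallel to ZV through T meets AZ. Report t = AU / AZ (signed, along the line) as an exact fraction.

t = 1/5

Choose coordinates A = (0, 0), H = (1, 0), D = (0, 1), W = (3, 5).
1. C is the centroid of triangle DHW ⇒ C = (4/3, 2)
2. V is the midpoint of DC ⇒ V = (2/3, 3/2)
3. T lies on line WA with WT:TA = 5:3 ⇒ T = (9/8, 15/8)
4. Z is the centroid of triangle TDW ⇒ Z = (11/8, 21/8)
through T parallel to ZV: direction (-17/24, -9/8); meets AZ at U = (11/40, 21/40)
U = A + t·(Z−A) with t = 1/5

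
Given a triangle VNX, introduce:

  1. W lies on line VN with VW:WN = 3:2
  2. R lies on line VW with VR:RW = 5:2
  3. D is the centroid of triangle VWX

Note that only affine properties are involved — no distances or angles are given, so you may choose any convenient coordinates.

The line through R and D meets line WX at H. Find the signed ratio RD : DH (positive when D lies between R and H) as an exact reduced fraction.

RD:DH = -1/7

Work in coordinates with V = (0, 0), N = (1, 0), X = (0, 1).
1. W lies on line VN with VW:WN = 3:2 ⇒ W = (3/5, 0)
2. R lies on line VW with VR:RW = 5:2 ⇒ R = (3/7, 0)
3. D is the centroid of triangle VWX ⇒ D = (1/5, 1/3)
line RD meets WX at H = (9/5, -2)
D = R + t·(H−R) with t = -1/6, so RD:DH = -1/6:7/6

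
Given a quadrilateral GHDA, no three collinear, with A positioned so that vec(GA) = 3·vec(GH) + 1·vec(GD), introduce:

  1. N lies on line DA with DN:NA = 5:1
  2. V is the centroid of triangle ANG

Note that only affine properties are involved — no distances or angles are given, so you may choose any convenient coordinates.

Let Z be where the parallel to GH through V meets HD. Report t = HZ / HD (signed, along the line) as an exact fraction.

Assign G = (0, 0), H = (1, 0), D = (0, 1), A = (3, 1) — the answer is frame-independent, so this choice is without loss of generality.
1. N lies on line DA with DN:NA = 5:1 ⇒ N = (5/2, 1)
2. V is the centroid of triangle ANG ⇒ V = (11/6, 2/3)
through V parallel to GH: direction (1, 0); meets HD at Z = (1/3, 2/3)
Z = H + t·(D−H) with t = 2/3

t = 2/3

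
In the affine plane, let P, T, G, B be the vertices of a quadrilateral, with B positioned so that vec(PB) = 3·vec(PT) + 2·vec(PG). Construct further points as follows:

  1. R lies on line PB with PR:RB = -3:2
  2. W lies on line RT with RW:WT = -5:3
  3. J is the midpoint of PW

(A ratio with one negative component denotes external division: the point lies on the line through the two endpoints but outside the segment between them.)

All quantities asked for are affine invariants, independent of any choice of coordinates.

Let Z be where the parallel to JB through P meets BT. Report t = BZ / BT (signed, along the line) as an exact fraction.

Set P = (0, 0), T = (1, 0), G = (0, 1), B = (3, 2); any affine frame gives the same invariant.
1. R lies on line PB with PR:RB = -3:2 ⇒ R = (9, 6)
2. W lies on line RT with RW:WT = -5:3 ⇒ W = (-11, -9)
3. J is the midpoint of PW ⇒ J = (-11/2, -9/2)
through P parallel to JB: direction (17/2, 13/2); meets BT at Z = (17/4, 13/4)
Z = B + t·(T−B) with t = -5/8

t = -5/8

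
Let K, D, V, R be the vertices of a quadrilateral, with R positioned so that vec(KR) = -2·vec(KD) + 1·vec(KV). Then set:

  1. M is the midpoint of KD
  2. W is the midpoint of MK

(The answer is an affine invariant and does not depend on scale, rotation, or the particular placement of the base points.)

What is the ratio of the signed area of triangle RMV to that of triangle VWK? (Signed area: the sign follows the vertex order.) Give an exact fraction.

[RMV]:[VWK] = -8

Assign K = (0, 0), D = (1, 0), V = (0, 1), R = (-2, 1) — the answer is frame-independent, so this choice is without loss of generality.
1. M is the midpoint of KD ⇒ M = (1/2, 0)
2. W is the midpoint of MK ⇒ W = (1/4, 0)
2·[RMV] = 2, 2·[VWK] = -1/4
[RMV]:[VWK] = 2:-1/4 = -8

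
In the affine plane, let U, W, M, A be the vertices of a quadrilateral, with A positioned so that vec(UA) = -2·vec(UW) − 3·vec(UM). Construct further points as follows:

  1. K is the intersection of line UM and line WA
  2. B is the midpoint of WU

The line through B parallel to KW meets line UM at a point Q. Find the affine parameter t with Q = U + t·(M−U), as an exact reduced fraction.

Work in coordinates with U = (0, 0), W = (1, 0), M = (0, 1), A = (-2, -3).
1. K is the intersection of line UM and line WA ⇒ K = (0, -1)
2. B is the midpoint of WU ⇒ B = (1/2, 0)
through B parallel to KW: direction (1, 1); meets UM at Q = (0, -1/2)
Q = U + t·(M−U) with t = -1/2

t = -1/2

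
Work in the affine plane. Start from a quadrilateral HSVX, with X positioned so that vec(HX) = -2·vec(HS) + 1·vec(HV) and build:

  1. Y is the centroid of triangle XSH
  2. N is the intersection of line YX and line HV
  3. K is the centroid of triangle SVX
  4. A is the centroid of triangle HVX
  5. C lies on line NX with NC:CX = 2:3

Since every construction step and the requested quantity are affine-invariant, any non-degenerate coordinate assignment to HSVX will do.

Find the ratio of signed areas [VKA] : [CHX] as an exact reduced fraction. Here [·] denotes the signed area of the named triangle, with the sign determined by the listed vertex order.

Assign H = (0, 0), S = (1, 0), V = (0, 1), X = (-2, 1) — the answer is frame-independent, so this choice is without loss of generality.
1. Y is the centroid of triangle XSH ⇒ Y = (-1/3, 1/3)
2. N is the intersection of line YX and line HV ⇒ N = (0, 1/5)
3. K is the centroid of triangle SVX ⇒ K = (-1/3, 2/3)
4. A is the centroid of triangle HVX ⇒ A = (-2/3, 2/3)
5. C lies on line NX with NC:CX = 2:3 ⇒ C = (-4/5, 13/25)
2·[VKA] = -1/9, 2·[CHX] = -6/25
[VKA]:[CHX] = -1/9:-6/25 = 25/54

[VKA]:[CHX] = 25/54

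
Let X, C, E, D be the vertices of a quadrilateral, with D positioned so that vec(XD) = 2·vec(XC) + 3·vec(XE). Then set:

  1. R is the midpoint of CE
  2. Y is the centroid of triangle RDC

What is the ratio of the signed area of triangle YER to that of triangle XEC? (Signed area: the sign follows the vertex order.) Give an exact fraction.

[YER]:[XEC] = -2/3

Work in coordinates with X = (0, 0), C = (1, 0), E = (0, 1), D = (2, 3).
1. R is the midpoint of CE ⇒ R = (1/2, 1/2)
2. Y is the centroid of triangle RDC ⇒ Y = (7/6, 7/6)
2·[YER] = 2/3, 2·[XEC] = -1
[YER]:[XEC] = 2/3:-1 = -2/3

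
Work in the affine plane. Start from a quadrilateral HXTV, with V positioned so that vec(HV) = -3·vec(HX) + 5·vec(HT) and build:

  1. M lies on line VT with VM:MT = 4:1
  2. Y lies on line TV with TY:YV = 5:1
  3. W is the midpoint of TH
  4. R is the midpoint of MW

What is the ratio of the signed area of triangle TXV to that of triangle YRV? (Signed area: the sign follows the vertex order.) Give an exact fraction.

[TXV]:[YRV] = -8

Work in coordinates with H = (0, 0), X = (1, 0), T = (0, 1), V = (-3, 5).
1. M lies on line VT with VM:MT = 4:1 ⇒ M = (-3/5, 9/5)
2. Y lies on line TV with TY:YV = 5:1 ⇒ Y = (-5/2, 13/3)
3. W is the midpoint of TH ⇒ W = (0, 1/2)
4. R is the midpoint of MW ⇒ R = (-3/10, 23/20)
2·[TXV] = 1, 2·[YRV] = -1/8
[TXV]:[YRV] = 1:-1/8 = -8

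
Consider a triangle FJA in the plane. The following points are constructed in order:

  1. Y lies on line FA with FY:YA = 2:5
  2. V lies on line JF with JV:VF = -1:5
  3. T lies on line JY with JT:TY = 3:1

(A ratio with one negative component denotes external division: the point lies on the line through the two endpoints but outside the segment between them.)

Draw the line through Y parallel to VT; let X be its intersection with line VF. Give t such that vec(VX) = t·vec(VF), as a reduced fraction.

t = -1/15

Work in coordinates with F = (0, 0), J = (1, 0), A = (0, 1).
1. Y lies on line FA with FY:YA = 2:5 ⇒ Y = (0, 2/7)
2. V lies on line JF with JV:VF = -1:5 ⇒ V = (5/4, 0)
3. T lies on line JY with JT:TY = 3:1 ⇒ T = (1/4, 3/14)
through Y parallel to VT: direction (-1, 3/14); meets VF at X = (4/3, 0)
X = V + t·(F−V) with t = -1/15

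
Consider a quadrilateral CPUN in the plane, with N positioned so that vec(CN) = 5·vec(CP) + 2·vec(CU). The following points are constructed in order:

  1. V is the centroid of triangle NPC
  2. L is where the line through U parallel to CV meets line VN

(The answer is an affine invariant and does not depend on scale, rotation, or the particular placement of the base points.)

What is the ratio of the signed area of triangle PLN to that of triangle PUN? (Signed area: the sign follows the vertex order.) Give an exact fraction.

[PLN]:[PUN] = -2/9

Choose coordinates C = (0, 0), P = (1, 0), U = (0, 1), N = (5, 2).
1. V is the centroid of triangle NPC ⇒ V = (2, 2/3)
2. L is where the line through U parallel to CV meets line VN ⇒ L = (11, 14/3)
2·[PLN] = 4/3, 2·[PUN] = -6
[PLN]:[PUN] = 4/3:-6 = -2/9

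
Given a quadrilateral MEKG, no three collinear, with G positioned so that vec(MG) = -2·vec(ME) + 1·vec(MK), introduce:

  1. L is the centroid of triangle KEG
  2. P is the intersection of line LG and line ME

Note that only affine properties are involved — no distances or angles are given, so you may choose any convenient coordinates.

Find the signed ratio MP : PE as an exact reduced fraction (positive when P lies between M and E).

MP:PE = -3/2

Set M = (0, 0), E = (1, 0), K = (0, 1), G = (-2, 1); any affine frame gives the same invariant.
1. L is the centroid of triangle KEG ⇒ L = (-1/3, 2/3)
2. P is the intersection of line LG and line ME ⇒ P = (3, 0)
P = M + t·(E−M) with t = 3, so MP:PE = t:(1−t) = 3:-2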